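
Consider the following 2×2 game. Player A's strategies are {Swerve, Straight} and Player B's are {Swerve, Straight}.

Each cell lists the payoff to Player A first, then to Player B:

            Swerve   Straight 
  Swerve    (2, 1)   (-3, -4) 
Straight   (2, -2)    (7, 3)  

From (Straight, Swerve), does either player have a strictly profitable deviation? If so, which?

Player B

Player A at (Straight, Swerve) earns 2; deviating to Swerve yields 2 — not better.
Player B earns -2; deviating to Straight yields 3 — a strict improvement.
Only Player B has a strictly profitable deviation.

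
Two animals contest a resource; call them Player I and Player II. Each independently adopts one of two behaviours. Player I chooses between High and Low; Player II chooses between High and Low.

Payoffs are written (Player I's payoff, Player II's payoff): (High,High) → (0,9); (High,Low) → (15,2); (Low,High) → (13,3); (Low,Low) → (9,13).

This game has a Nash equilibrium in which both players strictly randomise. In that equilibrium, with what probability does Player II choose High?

6/19

Let q be the probability that Player II plays High. In a completely mixed equilibrium, Player I must be indifferent between High and Low.
Player I's expected payoff from High is 15(1−q); from Low it is 13q + 9(1−q).
Setting these equal: −15q + 15 = 4q + 9, so q = 6/19.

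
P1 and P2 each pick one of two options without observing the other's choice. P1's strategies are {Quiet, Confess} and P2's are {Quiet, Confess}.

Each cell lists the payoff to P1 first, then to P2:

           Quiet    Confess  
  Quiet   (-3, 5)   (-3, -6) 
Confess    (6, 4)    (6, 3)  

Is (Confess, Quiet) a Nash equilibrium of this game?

At (Confess, Quiet), P1 earns 6; switching to Quiet would give -3, so P1 has no profitable deviation.
P2 earns 4; switching to Confess would give 3, so P2 has no profitable deviation.
Neither player can gain by a unilateral deviation, so this profile is a Nash equilibrium.

Yes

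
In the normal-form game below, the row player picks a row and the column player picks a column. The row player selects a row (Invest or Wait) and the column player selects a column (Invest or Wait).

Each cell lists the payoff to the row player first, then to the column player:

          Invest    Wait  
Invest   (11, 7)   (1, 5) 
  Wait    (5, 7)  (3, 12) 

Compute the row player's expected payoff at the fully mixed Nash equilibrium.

First find y, the probability the column player plays Invest, from the row player's indifference between Invest and Wait: 11y + (1−y) = 5y + 3(1−y), giving y = 1/4.
Since the row player is indifferent in equilibrium, the row player's expected payoff equals the payoff from either row against (1/4, 3/4). Using Invest: 11(1/4) + (3/4) = 7/2.

7/2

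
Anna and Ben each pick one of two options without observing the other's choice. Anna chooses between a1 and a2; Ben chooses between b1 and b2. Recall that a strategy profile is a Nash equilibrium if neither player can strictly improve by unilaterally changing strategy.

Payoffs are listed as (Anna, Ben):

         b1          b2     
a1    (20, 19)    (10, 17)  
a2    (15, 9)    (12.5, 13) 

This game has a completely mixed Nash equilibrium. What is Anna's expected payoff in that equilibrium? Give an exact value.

40/3

First find q, the probability Ben plays b1, from Anna's indifference between a1 and a2: 20q + 10(1−q) = 15q + 12.5(1−q), giving q = 1/3.
Since Anna is indifferent in equilibrium, Anna's expected payoff equals the payoff from either row against (1/3, 2/3). Using a1: 20(1/3) + 10(2/3) = 40/3.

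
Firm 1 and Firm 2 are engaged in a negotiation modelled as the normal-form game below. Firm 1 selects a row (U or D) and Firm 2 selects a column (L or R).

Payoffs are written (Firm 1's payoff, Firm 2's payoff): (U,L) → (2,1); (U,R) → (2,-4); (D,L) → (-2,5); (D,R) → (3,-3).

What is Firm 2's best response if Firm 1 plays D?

Against D, Firm 2 earns 5 from L and -3 from R.
So L is the best response.

L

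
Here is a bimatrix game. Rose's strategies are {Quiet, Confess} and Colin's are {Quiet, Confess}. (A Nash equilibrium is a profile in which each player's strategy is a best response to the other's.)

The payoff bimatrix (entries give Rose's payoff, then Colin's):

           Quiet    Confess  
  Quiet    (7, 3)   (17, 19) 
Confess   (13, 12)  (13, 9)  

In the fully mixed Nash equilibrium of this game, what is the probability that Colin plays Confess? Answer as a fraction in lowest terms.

3/5

Let y be the probability that Colin plays Quiet. In a completely mixed equilibrium, Rose must be indifferent between Quiet and Confess.
Rose's expected payoff from Quiet is 7y + 17(1−y); from Confess it is 13y + 13(1−y).
Setting these equal: −10y + 17 = 13, so y = 2/5.
Therefore Colin plays Confess with probability 1 − 2/5 = 3/5.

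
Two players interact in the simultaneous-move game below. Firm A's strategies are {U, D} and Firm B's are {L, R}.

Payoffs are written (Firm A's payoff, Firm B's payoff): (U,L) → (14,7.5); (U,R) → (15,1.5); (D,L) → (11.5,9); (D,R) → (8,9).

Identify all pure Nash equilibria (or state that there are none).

(U, L)

(U, L): Firm A gets 14 ≥ 11.5 from D, and Firm B gets 7.5 ≥ 1.5 from R — Nash equilibrium.
(U, R): Firm B prefers L (7.5 > 1.5) — not an equilibrium.
(D, L): Firm A prefers U (14 > 11.5) — not an equilibrium.
(D, R): Firm A prefers U (15 > 8) — not an equilibrium.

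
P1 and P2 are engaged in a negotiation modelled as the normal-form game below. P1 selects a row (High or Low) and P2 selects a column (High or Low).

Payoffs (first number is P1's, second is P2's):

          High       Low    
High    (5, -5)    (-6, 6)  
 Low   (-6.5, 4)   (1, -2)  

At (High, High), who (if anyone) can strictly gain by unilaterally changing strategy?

P2

P1 at (High, High) earns 5; deviating to Low yields -6.5 — not better.
P2 earns -5; deviating to Low yields 6 — a strict improvement.
Only P2 has a strictly profitable deviation.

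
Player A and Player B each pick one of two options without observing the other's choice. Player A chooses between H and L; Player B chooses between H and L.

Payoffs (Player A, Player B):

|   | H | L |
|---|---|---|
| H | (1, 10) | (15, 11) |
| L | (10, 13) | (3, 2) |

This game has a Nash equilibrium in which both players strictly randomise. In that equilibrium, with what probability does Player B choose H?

4/7

Let c be the probability that Player B plays H. In a completely mixed equilibrium, Player A must be indifferent between H and L.
Player A's expected payoff from H is c + 15(1−c); from L it is 10c + 3(1−c).
Setting these equal: −14c + 15 = 7c + 3, so c = 4/7.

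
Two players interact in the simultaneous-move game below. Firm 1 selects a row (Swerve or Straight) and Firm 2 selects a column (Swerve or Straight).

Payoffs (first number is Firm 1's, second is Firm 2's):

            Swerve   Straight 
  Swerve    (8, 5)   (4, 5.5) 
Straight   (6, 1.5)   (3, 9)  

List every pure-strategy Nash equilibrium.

(Swerve, Swerve): Firm 2 prefers Straight (5.5 > 5) — not an equilibrium.
(Swerve, Straight): Firm 1 gets 4 ≥ 3 from Straight, and Firm 2 gets 5.5 ≥ 5 from Swerve — Nash equilibrium.
(Straight, Swerve): Firm 1 prefers Swerve (8 > 6); Firm 2 prefers Straight (9 > 1.5) — not an equilibrium.
(Straight, Straight): Firm 1 prefers Swerve (4 > 3) — not an equilibrium.

(Swerve, Straight)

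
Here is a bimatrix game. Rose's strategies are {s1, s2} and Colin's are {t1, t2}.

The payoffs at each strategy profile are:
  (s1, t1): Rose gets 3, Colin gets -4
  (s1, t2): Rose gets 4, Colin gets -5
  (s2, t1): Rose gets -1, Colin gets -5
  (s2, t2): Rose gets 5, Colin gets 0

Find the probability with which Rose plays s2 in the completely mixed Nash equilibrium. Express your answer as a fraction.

1/6

Let p be the probability that Rose plays s1. In a completely mixed equilibrium, Colin must be indifferent between t1 and t2.
Colin's expected payoff from t1 is −4p − 5(1−p); from t2 it is −5p.
Setting these equal: p − 5 = −5p, so p = 5/6.
Therefore Rose plays s2 with probability 1 − 5/6 = 1/6.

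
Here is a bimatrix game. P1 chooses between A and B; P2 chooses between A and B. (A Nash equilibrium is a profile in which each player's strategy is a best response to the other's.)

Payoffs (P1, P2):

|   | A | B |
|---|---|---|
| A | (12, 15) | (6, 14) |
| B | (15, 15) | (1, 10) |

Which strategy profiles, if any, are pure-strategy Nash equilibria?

(A, A): P1 prefers B (15 > 12) — not an equilibrium.
(A, B): P2 prefers A (15 > 14) — not an equilibrium.
(B, A): P1 gets 15 ≥ 12 from A, and P2 gets 15 ≥ 10 from B — Nash equilibrium.
(B, B): P1 prefers A (6 > 1); P2 prefers A (15 > 10) — not an equilibrium.

(B, A)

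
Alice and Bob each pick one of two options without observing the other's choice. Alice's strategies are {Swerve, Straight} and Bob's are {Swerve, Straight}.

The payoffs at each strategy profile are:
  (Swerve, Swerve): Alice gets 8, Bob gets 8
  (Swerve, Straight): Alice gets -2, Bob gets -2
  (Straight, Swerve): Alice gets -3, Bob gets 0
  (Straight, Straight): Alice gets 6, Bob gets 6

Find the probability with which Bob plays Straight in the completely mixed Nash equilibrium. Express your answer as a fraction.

Let y be the probability that Bob plays Swerve. In a completely mixed equilibrium, Alice must be indifferent between Swerve and Straight.
Alice's expected payoff from Swerve is 8y − 2(1−y); from Straight it is −3y + 6(1−y).
Setting these equal: 10y − 2 = −9y + 6, so y = 8/19.
Therefore Bob plays Straight with probability 1 − 8/19 = 11/19.

11/19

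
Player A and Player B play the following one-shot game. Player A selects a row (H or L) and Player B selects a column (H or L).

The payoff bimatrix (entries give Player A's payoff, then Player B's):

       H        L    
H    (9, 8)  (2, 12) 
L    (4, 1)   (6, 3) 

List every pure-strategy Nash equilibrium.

(H, H): Player B prefers L (12 > 8) — not an equilibrium.
(H, L): Player A prefers L (6 > 2) — not an equilibrium.
(L, H): Player A prefers H (9 > 4); Player B prefers L (3 > 1) — not an equilibrium.
(L, L): Player A gets 6 ≥ 2 from H, and Player B gets 3 ≥ 1 from H — Nash equilibrium.

(L, L)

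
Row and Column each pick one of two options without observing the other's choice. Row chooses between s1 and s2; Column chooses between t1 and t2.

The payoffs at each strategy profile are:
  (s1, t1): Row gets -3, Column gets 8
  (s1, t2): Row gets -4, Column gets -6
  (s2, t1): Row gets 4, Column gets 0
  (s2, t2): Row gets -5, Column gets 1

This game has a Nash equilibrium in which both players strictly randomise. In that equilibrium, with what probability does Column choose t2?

7/8

Let y be the probability that Column plays t1. In a completely mixed equilibrium, Row must be indifferent between s1 and s2.
Row's expected payoff from s1 is −3y − 4(1−y); from s2 it is 4y − 5(1−y).
Setting these equal: y − 4 = 9y − 5, so y = 1/8.
Therefore Column plays t2 with probability 1 − 1/8 = 7/8.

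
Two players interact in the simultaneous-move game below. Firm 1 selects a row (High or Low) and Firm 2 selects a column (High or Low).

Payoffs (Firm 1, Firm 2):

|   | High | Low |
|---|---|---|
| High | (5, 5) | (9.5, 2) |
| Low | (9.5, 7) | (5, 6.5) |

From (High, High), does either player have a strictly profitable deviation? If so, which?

Firm 1

Firm 1 at (High, High) earns 5; deviating to Low yields 9.5 — a strict improvement.
Firm 2 earns 5; deviating to Low yields 2 — not better.
Only Firm 1 has a strictly profitable deviation.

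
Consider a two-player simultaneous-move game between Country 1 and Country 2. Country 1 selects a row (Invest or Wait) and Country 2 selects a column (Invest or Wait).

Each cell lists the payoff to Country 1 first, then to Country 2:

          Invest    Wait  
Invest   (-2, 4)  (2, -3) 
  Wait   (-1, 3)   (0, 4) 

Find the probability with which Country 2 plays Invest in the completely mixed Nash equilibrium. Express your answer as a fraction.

Let y be the probability that Country 2 plays Invest. In a completely mixed equilibrium, Country 1 must be indifferent between Invest and Wait.
Country 1's expected payoff from Invest is −2y + 2(1−y); from Wait it is −y.
Setting these equal: −4y + 2 = −y, so y = 2/3.

2/3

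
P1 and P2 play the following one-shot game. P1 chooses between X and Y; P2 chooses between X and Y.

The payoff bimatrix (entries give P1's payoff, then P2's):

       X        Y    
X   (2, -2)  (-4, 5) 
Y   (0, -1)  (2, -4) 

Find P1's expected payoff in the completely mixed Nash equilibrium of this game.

1/2

First find q, the probability P2 plays X, from P1's indifference between X and Y: 2q − 4(1−q) = 2(1−q), giving q = 3/4.
Since P1 is indifferent in equilibrium, P1's expected payoff equals the payoff from either row against (3/4, 1/4). Using X: 2(3/4) − 4(1/4) = 1/2.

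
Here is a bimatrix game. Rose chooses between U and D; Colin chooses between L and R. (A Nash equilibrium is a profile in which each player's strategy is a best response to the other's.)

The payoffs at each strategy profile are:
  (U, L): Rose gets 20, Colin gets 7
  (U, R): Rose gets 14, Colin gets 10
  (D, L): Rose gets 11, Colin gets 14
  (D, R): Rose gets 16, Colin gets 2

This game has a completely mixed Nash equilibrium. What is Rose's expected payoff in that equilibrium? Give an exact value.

First find q, the probability Colin plays L, from Rose's indifference between U and D: 20q + 14(1−q) = 11q + 16(1−q), giving q = 2/11.
Since Rose is indifferent in equilibrium, Rose's expected payoff equals the payoff from either row against (2/11, 9/11). Using U: 20(2/11) + 14(9/11) = 166/11.

166/11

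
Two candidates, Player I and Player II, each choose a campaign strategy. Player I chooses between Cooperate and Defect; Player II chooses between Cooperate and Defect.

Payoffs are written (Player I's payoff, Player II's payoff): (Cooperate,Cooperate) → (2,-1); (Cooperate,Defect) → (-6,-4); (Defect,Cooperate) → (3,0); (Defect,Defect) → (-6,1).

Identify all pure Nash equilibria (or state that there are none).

(Defect, Defect)

(Cooperate, Cooperate): Player I prefers Defect (3 > 2) — not an equilibrium.
(Cooperate, Defect): Player II prefers Cooperate (-1 > -4) — not an equilibrium.
(Defect, Cooperate): Player II prefers Defect (1 > 0) — not an equilibrium.
(Defect, Defect): Player I gets -6 ≥ -6 from Cooperate, and Player II gets 1 ≥ 0 from Cooperate — Nash equilibrium.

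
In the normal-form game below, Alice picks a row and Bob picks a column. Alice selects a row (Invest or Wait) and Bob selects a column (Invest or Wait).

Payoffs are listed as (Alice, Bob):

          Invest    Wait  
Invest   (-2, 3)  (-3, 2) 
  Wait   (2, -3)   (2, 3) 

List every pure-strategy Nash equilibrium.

(Wait, Wait)

(Invest, Invest): Alice prefers Wait (2 > -2) — not an equilibrium.
(Invest, Wait): Alice prefers Wait (2 > -3); Bob prefers Invest (3 > 2) — not an equilibrium.
(Wait, Invest): Bob prefers Wait (3 > -3) — not an equilibrium.
(Wait, Wait): Alice gets 2 ≥ -3 from Invest, and Bob gets 3 ≥ -3 from Invest — Nash equilibrium.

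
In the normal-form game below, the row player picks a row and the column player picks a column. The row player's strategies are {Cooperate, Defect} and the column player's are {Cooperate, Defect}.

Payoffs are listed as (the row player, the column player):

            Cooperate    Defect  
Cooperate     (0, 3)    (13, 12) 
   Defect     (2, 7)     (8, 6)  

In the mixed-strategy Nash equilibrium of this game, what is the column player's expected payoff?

First find p, the probability the row player plays Cooperate, from the column player's indifference between Cooperate and Defect: 3p + 7(1−p) = 12p + 6(1−p), giving p = 1/10.
Since the column player is indifferent in equilibrium, the column player's expected payoff equals the payoff from either column against (1/10, 9/10). Using Cooperate: 3(1/10) + 7(9/10) = 33/5.

33/5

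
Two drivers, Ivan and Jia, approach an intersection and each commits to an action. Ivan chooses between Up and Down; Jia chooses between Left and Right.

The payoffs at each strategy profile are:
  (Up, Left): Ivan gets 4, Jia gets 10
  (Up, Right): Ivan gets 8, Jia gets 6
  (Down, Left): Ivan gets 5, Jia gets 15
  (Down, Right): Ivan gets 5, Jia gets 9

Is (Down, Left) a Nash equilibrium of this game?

At (Down, Left), Ivan earns 5; switching to Up would give 4, so Ivan has no profitable deviation.
Jia earns 15; switching to Right would give 9, so Jia has no profitable deviation.
Neither player can gain by a unilateral deviation, so this profile is a Nash equilibrium.

Yes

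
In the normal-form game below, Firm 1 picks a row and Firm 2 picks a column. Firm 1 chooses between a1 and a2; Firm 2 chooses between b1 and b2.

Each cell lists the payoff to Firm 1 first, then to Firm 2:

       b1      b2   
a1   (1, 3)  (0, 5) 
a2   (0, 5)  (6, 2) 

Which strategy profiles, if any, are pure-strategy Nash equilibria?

none

(a1, b1): Firm 2 prefers b2 (5 > 3) — not an equilibrium.
(a1, b2): Firm 1 prefers a2 (6 > 0) — not an equilibrium.
(a2, b1): Firm 1 prefers a1 (1 > 0) — not an equilibrium.
(a2, b2): Firm 2 prefers b1 (5 > 2) — not an equilibrium.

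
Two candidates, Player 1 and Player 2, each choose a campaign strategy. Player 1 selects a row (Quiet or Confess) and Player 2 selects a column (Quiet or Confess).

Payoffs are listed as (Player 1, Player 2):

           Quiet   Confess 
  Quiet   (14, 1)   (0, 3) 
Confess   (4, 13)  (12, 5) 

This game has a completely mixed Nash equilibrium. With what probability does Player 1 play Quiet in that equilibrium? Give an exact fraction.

4/5

Let x be the probability that Player 1 plays Quiet. In a completely mixed equilibrium, Player 2 must be indifferent between Quiet and Confess.
Player 2's expected payoff from Quiet is x + 13(1−x); from Confess it is 3x + 5(1−x).
Setting these equal: −12x + 13 = −2x + 5, so x = 4/5.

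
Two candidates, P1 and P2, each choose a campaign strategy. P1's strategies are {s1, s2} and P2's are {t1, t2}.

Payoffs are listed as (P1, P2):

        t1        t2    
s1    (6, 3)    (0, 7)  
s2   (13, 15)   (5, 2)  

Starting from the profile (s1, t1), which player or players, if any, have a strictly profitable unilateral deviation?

Both

P1 at (s1, t1) earns 6; deviating to s2 yields 13 — a strict improvement.
P2 earns 3; deviating to t2 yields 7 — a strict improvement.
Both P1 and P2 have strictly profitable deviations.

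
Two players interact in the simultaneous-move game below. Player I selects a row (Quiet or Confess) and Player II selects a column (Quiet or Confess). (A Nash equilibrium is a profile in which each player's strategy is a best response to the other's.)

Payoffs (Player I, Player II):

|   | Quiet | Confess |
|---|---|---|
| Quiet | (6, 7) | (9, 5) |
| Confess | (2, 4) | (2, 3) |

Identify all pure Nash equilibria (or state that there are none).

(Quiet, Quiet)

(Quiet, Quiet): Player I gets 6 ≥ 2 from Confess, and Player II gets 7 ≥ 5 from Confess — Nash equilibrium.
(Quiet, Confess): Player II prefers Quiet (7 > 5) — not an equilibrium.
(Confess, Quiet): Player I prefers Quiet (6 > 2) — not an equilibrium.
(Confess, Confess): Player I prefers Quiet (9 > 2); Player II prefers Quiet (4 > 3) — not an equilibrium.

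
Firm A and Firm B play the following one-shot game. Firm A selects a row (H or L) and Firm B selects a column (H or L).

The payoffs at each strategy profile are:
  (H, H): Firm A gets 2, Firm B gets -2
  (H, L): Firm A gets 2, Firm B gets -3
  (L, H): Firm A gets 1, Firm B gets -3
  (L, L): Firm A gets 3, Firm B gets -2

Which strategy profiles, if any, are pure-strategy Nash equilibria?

(H, H): Firm A gets 2 ≥ 1 from L, and Firm B gets -2 ≥ -3 from L — Nash equilibrium.
(H, L): Firm A prefers L (3 > 2); Firm B prefers H (-2 > -3) — not an equilibrium.
(L, H): Firm A prefers H (2 > 1); Firm B prefers L (-2 > -3) — not an equilibrium.
(L, L): Firm A gets 3 ≥ 2 from H, and Firm B gets -2 ≥ -3 from H — Nash equilibrium.

(H, H) and (L, L)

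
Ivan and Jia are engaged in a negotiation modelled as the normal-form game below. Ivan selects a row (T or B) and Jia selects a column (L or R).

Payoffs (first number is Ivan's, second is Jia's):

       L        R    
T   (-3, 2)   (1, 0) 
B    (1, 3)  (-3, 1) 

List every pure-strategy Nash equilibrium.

(B, L)

(T, L): Ivan prefers B (1 > -3) — not an equilibrium.
(T, R): Jia prefers L (2 > 0) — not an equilibrium.
(B, L): Ivan gets 1 ≥ -3 from T, and Jia gets 3 ≥ 1 from R — Nash equilibrium.
(B, R): Ivan prefers T (1 > -3); Jia prefers L (3 > 1) — not an equilibrium.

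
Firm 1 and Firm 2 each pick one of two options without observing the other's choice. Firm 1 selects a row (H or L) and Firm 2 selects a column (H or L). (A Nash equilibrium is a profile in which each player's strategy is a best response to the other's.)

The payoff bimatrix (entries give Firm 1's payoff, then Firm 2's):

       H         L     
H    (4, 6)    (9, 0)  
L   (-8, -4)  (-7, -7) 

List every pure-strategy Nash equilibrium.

(H, H): Firm 1 gets 4 ≥ -8 from L, and Firm 2 gets 6 ≥ 0 from L — Nash equilibrium.
(H, L): Firm 2 prefers H (6 > 0) — not an equilibrium.
(L, H): Firm 1 prefers H (4 > -8) — not an equilibrium.
(L, L): Firm 1 prefers H (9 > -7); Firm 2 prefers H (-4 > -7) — not an equilibrium.

(H, H)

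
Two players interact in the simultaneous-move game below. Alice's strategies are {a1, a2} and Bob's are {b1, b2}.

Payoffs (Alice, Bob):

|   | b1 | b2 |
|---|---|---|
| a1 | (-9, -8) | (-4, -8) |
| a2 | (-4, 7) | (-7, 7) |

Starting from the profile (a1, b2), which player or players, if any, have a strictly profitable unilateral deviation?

Neither

Alice at (a1, b2) earns -4; deviating to a2 yields -7 — not better.
Bob earns -8; deviating to b1 yields -8 — not better.
Neither player can strictly improve; the profile is a Nash equilibrium.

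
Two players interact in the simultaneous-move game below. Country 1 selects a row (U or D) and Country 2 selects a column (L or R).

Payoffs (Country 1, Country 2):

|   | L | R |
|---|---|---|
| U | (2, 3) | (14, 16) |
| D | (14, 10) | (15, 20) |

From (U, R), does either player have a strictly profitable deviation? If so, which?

Country 1

Country 1 at (U, R) earns 14; deviating to D yields 15 — a strict improvement.
Country 2 earns 16; deviating to L yields 3 — not better.
Only Country 1 has a strictly profitable deviation.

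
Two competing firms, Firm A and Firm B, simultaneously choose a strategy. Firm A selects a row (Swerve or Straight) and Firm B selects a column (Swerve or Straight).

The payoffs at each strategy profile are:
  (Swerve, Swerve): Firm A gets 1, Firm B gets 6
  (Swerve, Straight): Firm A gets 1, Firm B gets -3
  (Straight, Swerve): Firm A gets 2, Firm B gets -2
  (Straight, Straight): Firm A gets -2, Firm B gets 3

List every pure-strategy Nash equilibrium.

none

(Swerve, Swerve): Firm A prefers Straight (2 > 1) — not an equilibrium.
(Swerve, Straight): Firm B prefers Swerve (6 > -3) — not an equilibrium.
(Straight, Swerve): Firm B prefers Straight (3 > -2) — not an equilibrium.
(Straight, Straight): Firm A prefers Swerve (1 > -2) — not an equilibrium.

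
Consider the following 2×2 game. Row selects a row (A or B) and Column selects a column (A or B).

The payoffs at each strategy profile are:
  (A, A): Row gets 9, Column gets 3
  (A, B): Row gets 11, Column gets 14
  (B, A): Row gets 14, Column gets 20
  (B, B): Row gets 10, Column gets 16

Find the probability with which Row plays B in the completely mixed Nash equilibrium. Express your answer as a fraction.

11/15

Let p be the probability that Row plays A. In a completely mixed equilibrium, Column must be indifferent between A and B.
Column's expected payoff from A is 3p + 20(1−p); from B it is 14p + 16(1−p).
Setting these equal: −17p + 20 = −2p + 16, so p = 4/15.
Therefore Row plays B with probability 1 − 4/15 = 11/15.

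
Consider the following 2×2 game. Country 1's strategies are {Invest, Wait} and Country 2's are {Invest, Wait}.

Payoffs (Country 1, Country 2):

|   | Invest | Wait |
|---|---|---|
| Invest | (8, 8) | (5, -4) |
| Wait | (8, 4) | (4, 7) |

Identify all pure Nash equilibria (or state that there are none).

(Invest, Invest): Country 1 gets 8 ≥ 8 from Wait, and Country 2 gets 8 ≥ -4 from Wait — Nash equilibrium.
(Invest, Wait): Country 2 prefers Invest (8 > -4) — not an equilibrium.
(Wait, Invest): Country 2 prefers Wait (7 > 4) — not an equilibrium.
(Wait, Wait): Country 1 prefers Invest (5 > 4) — not an equilibrium.

(Invest, Invest)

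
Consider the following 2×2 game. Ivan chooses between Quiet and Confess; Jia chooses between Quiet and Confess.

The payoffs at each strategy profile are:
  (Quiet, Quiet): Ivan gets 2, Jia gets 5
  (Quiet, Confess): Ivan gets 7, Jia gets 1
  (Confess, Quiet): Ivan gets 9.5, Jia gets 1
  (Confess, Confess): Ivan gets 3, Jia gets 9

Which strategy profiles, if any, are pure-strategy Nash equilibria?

(Quiet, Quiet): Ivan prefers Confess (9.5 > 2) — not an equilibrium.
(Quiet, Confess): Jia prefers Quiet (5 > 1) — not an equilibrium.
(Confess, Quiet): Jia prefers Confess (9 > 1) — not an equilibrium.
(Confess, Confess): Ivan prefers Quiet (7 > 3) — not an equilibrium.

none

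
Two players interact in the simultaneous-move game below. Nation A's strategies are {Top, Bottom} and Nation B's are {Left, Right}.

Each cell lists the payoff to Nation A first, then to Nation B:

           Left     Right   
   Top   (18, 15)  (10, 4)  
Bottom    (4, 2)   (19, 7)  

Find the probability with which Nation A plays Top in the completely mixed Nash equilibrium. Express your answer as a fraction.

Let x be the probability that Nation A plays Top. In a completely mixed equilibrium, Nation B must be indifferent between Left and Right.
Nation B's expected payoff from Left is 15x + 2(1−x); from Right it is 4x + 7(1−x).
Setting these equal: 13x + 2 = −3x + 7, so x = 5/16.

5/16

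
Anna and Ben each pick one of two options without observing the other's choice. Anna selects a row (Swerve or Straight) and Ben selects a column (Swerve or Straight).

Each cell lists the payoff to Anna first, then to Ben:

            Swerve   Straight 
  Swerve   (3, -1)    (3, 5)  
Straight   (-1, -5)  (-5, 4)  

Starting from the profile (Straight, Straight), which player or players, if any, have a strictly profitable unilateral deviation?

Anna at (Straight, Straight) earns -5; deviating to Swerve yields 3 — a strict improvement.
Ben earns 4; deviating to Swerve yields -5 — not better.
Only Anna has a strictly profitable deviation.

Anna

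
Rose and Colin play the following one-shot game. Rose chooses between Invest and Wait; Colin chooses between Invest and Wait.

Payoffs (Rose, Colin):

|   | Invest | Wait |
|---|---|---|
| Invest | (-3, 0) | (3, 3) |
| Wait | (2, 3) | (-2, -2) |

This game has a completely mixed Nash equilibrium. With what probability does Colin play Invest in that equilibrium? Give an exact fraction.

1/2

Let y be the probability that Colin plays Invest. In a completely mixed equilibrium, Rose must be indifferent between Invest and Wait.
Rose's expected payoff from Invest is −3y + 3(1−y); from Wait it is 2y − 2(1−y).
Setting these equal: −6y + 3 = 4y − 2, so y = 1/2.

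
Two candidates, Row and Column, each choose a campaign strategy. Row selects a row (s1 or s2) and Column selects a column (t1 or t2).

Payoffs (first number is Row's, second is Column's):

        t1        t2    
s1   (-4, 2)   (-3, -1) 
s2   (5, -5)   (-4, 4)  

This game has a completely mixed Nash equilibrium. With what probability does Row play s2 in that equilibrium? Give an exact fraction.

Let r be the probability that Row plays s1. In a completely mixed equilibrium, Column must be indifferent between t1 and t2.
Column's expected payoff from t1 is 2r − 5(1−r); from t2 it is −r + 4(1−r).
Setting these equal: 7r − 5 = −5r + 4, so r = 3/4.
Therefore Row plays s2 with probability 1 − 3/4 = 1/4.

1/4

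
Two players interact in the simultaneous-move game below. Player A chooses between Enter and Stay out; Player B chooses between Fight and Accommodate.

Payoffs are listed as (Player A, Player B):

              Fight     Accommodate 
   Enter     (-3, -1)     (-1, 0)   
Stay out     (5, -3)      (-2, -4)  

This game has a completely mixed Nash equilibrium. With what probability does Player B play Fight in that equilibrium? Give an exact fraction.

1/9

Let c be the probability that Player B plays Fight. In a completely mixed equilibrium, Player A must be indifferent between Enter and Stay out.
Player A's expected payoff from Enter is −3c − (1−c); from Stay out it is 5c − 2(1−c).
Setting these equal: −2c − 1 = 7c − 2, so c = 1/9.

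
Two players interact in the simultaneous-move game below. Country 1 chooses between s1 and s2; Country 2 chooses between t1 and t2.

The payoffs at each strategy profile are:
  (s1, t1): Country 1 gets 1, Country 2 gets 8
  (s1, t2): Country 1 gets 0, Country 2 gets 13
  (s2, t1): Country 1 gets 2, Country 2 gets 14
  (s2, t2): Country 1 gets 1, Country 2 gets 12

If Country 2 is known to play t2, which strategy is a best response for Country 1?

Against t2, Country 1 earns 0 from s1 and 1 from s2.
So s2 is the best response.

s2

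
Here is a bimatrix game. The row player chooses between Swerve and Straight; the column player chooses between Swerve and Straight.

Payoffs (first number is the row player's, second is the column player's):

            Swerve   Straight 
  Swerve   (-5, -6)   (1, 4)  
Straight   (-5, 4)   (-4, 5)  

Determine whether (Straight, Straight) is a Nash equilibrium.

No

At (Straight, Straight), the row player earns -4; switching to Swerve would give 1, so the row player would deviate.
The column player earns 5; switching to Swerve would give 4, so the column player has no profitable deviation.
Since at least one player can profitably deviate, this is not a Nash equilibrium.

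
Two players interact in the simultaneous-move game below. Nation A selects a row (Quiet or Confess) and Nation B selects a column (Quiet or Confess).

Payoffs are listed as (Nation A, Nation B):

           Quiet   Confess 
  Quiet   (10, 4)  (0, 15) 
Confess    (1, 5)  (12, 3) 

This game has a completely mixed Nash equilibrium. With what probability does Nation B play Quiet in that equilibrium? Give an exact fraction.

Let y be the probability that Nation B plays Quiet. In a completely mixed equilibrium, Nation A must be indifferent between Quiet and Confess.
Nation A's expected payoff from Quiet is 10y; from Confess it is y + 12(1−y).
Setting these equal: 10y = −11y + 12, so y = 4/7.

4/7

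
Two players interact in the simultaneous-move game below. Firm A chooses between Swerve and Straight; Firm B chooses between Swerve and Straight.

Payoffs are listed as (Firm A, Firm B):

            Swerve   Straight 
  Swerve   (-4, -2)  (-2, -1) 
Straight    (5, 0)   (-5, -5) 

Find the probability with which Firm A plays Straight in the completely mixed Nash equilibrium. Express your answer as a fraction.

Let p be the probability that Firm A plays Swerve. In a completely mixed equilibrium, Firm B must be indifferent between Swerve and Straight.
Firm B's expected payoff from Swerve is −2p; from Straight it is −p − 5(1−p).
Setting these equal: −2p = 4p − 5, so p = 5/6.
Therefore Firm A plays Straight with probability 1 − 5/6 = 1/6.

1/6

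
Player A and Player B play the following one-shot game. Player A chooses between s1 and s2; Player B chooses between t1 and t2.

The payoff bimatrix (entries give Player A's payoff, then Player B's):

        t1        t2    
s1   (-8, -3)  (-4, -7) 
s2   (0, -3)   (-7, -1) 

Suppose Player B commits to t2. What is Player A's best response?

Against t2, Player A earns -4 from s1 and -7 from s2.
So s1 is the best response.

s1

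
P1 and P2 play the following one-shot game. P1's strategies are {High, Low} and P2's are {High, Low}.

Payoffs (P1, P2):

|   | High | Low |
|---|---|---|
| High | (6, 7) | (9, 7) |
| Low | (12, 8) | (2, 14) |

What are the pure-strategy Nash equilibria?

(High, High): P1 prefers Low (12 > 6) — not an equilibrium.
(High, Low): P1 gets 9 ≥ 2 from Low, and P2 gets 7 ≥ 7 from High — Nash equilibrium.
(Low, High): P2 prefers Low (14 > 8) — not an equilibrium.
(Low, Low): P1 prefers High (9 > 2) — not an equilibrium.

(High, Low)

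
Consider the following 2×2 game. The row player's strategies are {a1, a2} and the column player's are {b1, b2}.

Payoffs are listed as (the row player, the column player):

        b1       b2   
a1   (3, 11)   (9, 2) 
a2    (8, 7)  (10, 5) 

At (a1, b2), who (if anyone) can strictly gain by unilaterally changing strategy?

The row player at (a1, b2) earns 9; deviating to a2 yields 10 — a strict improvement.
The column player earns 2; deviating to b1 yields 11 — a strict improvement.
Both the row player and the column player have strictly profitable deviations.

Both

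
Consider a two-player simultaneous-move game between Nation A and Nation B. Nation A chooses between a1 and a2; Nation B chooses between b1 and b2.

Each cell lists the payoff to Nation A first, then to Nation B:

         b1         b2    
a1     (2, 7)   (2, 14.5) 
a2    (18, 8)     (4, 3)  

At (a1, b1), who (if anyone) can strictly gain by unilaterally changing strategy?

Nation A at (a1, b1) earns 2; deviating to a2 yields 18 — a strict improvement.
Nation B earns 7; deviating to b2 yields 14.5 — a strict improvement.
Both Nation A and Nation B have strictly profitable deviations.

Both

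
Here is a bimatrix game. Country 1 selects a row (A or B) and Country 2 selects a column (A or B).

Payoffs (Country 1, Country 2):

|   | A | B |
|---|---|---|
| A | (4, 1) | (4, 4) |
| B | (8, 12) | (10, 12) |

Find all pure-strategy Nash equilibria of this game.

(B, A) and (B, B)

(A, A): Country 1 prefers B (8 > 4); Country 2 prefers B (4 > 1) — not an equilibrium.
(A, B): Country 1 prefers B (10 > 4) — not an equilibrium.
(B, A): Country 1 gets 8 ≥ 4 from A, and Country 2 gets 12 ≥ 12 from B — Nash equilibrium.
(B, B): Country 1 gets 10 ≥ 4 from A, and Country 2 gets 12 ≥ 12 from A — Nash equilibrium.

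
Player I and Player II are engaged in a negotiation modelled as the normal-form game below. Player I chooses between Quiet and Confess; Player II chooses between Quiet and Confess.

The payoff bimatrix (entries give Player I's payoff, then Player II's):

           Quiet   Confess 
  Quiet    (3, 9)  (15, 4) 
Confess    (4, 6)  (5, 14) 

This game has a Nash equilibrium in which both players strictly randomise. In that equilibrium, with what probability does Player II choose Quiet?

Let c be the probability that Player II plays Quiet. In a completely mixed equilibrium, Player I must be indifferent between Quiet and Confess.
Player I's expected payoff from Quiet is 3c + 15(1−c); from Confess it is 4c + 5(1−c).
Setting these equal: −12c + 15 = −c + 5, so c = 10/11.

10/11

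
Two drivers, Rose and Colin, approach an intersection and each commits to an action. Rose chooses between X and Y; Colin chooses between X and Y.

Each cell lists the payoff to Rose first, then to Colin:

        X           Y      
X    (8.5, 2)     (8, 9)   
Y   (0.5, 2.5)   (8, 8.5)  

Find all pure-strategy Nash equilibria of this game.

(X, X): Colin prefers Y (9 > 2) — not an equilibrium.
(X, Y): Rose gets 8 ≥ 8 from Y, and Colin gets 9 ≥ 2 from X — Nash equilibrium.
(Y, X): Rose prefers X (8.5 > 0.5); Colin prefers Y (8.5 > 2.5) — not an equilibrium.
(Y, Y): Rose gets 8 ≥ 8 from X, and Colin gets 8.5 ≥ 2.5 from X — Nash equilibrium.

(X, Y) and (Y, Y)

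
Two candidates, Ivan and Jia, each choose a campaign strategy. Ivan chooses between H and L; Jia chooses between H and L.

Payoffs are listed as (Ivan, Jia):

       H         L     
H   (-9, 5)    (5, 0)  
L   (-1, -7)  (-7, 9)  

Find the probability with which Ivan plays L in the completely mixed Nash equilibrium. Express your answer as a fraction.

Let p be the probability that Ivan plays H. In a completely mixed equilibrium, Jia must be indifferent between H and L.
Jia's expected payoff from H is 5p − 7(1−p); from L it is 9(1−p).
Setting these equal: 12p − 7 = −9p + 9, so p = 16/21.
Therefore Ivan plays L with probability 1 − 16/21 = 5/21.

5/21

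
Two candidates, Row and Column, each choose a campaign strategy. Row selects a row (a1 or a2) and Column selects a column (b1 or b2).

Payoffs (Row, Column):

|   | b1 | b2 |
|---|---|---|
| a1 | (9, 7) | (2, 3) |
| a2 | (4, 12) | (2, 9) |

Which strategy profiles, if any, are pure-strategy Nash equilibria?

(a1, b1)

(a1, b1): Row gets 9 ≥ 4 from a2, and Column gets 7 ≥ 3 from b2 — Nash equilibrium.
(a1, b2): Column prefers b1 (7 > 3) — not an equilibrium.
(a2, b1): Row prefers a1 (9 > 4) — not an equilibrium.
(a2, b2): Column prefers b1 (12 > 9) — not an equilibrium.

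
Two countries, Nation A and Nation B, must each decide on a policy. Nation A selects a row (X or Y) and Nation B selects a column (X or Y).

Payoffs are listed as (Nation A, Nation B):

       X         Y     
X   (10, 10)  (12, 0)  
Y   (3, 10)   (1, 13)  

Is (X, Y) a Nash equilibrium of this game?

No

At (X, Y), Nation A earns 12; switching to Y would give 1, so Nation A has no profitable deviation.
Nation B earns 0; switching to X would give 10, so Nation B would deviate.
Since at least one player can profitably deviate, this is not a Nash equilibrium.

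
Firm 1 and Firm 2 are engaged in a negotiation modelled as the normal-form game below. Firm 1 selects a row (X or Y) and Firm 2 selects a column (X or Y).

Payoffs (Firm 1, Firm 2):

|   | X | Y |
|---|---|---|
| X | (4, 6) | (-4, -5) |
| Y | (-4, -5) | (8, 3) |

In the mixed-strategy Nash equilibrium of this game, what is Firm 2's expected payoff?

-7/19

First find p, the probability Firm 1 plays X, from Firm 2's indifference between X and Y: 6p − 5(1−p) = −5p + 3(1−p), giving p = 8/19.
Since Firm 2 is indifferent in equilibrium, Firm 2's expected payoff equals the payoff from either column against (8/19, 11/19). Using X: 6(8/19) − 5(11/19) = -7/19.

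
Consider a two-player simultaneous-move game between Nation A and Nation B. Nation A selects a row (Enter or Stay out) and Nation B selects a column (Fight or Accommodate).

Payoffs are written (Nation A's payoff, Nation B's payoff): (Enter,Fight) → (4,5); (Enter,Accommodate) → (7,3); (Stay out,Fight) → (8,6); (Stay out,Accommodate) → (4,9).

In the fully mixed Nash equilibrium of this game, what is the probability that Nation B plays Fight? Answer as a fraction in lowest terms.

Let c be the probability that Nation B plays Fight. In a completely mixed equilibrium, Nation A must be indifferent between Enter and Stay out.
Nation A's expected payoff from Enter is 4c + 7(1−c); from Stay out it is 8c + 4(1−c).
Setting these equal: −3c + 7 = 4c + 4, so c = 3/7.

3/7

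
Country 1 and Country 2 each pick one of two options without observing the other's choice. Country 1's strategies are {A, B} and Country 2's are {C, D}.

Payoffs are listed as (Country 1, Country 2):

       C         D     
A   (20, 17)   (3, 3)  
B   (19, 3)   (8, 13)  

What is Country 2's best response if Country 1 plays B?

Against B, Country 2 earns 3 from C and 13 from D.
So D is the best response.

D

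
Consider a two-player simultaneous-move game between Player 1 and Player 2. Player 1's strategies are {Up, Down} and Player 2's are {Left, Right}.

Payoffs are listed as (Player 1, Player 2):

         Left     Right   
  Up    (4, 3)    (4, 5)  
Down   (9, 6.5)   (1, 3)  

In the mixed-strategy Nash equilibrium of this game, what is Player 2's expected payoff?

First find p, the probability Player 1 plays Up, from Player 2's indifference between Left and Right: 3p + 6.5(1−p) = 5p + 3(1−p), giving p = 7/11.
Since Player 2 is indifferent in equilibrium, Player 2's expected payoff equals the payoff from either column against (7/11, 4/11). Using Left: 3(7/11) + 6.5(4/11) = 47/11.

47/11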